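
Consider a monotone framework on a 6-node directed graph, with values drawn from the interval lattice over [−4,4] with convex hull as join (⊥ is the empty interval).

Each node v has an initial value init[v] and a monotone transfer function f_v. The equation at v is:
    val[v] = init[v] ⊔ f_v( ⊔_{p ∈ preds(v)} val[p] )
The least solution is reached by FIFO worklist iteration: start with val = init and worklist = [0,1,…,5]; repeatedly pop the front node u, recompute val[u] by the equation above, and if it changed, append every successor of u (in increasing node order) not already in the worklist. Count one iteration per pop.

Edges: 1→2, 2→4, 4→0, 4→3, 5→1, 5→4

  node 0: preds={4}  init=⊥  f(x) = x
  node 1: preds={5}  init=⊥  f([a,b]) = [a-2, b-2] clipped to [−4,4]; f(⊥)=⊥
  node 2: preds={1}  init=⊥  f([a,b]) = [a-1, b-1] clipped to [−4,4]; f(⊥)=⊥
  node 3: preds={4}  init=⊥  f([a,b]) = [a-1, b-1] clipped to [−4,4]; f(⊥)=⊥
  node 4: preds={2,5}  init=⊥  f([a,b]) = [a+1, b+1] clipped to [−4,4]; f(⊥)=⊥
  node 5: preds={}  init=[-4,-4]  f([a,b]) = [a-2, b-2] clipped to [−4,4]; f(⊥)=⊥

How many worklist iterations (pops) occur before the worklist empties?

8

Worklist (8 pops):
  #1 pop 0: in=⊥ → ⊥ (no change)
  #2 pop 1: in=[-4,-4] → [-4,-4] (was ⊥); enqueue []
  #3 pop 2: in=[-4,-4] → [-4,-4] (was ⊥); enqueue []
  #4 pop 3: in=⊥ → ⊥ (no change)
  #5 pop 4: in=[-4,-4] → [-3,-3] (was ⊥); enqueue [0,3]
  #6 pop 5: in=⊥ → [-4,-4] (no change)
  #7 pop 0: in=[-3,-3] → [-3,-3] (was ⊥); enqueue []
  #8 pop 3: in=[-3,-3] → [-4,-4] (was ⊥); enqueue []

Fixpoint:
  val[0] = [-3,-3]
  val[1] = [-4,-4]
  val[2] = [-4,-4]
  val[3] = [-4,-4]
  val[4] = [-3,-3]
  val[5] = [-4,-4]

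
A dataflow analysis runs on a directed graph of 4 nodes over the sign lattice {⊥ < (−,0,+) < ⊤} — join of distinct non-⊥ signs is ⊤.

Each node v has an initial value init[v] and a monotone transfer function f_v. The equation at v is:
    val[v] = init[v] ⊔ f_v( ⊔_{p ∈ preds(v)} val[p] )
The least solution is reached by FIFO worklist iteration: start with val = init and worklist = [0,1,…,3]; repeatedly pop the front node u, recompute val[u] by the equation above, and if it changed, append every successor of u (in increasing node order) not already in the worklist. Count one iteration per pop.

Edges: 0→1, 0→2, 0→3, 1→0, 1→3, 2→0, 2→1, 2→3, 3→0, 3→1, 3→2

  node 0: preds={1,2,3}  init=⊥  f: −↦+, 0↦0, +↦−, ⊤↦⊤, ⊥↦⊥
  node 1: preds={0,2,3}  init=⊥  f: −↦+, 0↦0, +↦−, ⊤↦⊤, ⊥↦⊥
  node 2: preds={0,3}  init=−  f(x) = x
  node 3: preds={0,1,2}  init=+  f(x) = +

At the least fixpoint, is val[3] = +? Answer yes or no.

yes

Worklist (6 pops):
  #1 pop 0: in=⊤ → ⊤ (was ⊥); enqueue []
  #2 pop 1: in=⊤ → ⊤ (was ⊥); enqueue [0]
  #3 pop 2: in=⊤ → ⊤ (was −); enqueue [1]
  #4 pop 3: in=⊤ → + (no change)
  #5 pop 0: in=⊤ → ⊤ (no change)
  #6 pop 1: in=⊤ → ⊤ (no change)

Fixpoint:
  val[0] = ⊤
  val[1] = ⊤
  val[2] = ⊤
  val[3] = +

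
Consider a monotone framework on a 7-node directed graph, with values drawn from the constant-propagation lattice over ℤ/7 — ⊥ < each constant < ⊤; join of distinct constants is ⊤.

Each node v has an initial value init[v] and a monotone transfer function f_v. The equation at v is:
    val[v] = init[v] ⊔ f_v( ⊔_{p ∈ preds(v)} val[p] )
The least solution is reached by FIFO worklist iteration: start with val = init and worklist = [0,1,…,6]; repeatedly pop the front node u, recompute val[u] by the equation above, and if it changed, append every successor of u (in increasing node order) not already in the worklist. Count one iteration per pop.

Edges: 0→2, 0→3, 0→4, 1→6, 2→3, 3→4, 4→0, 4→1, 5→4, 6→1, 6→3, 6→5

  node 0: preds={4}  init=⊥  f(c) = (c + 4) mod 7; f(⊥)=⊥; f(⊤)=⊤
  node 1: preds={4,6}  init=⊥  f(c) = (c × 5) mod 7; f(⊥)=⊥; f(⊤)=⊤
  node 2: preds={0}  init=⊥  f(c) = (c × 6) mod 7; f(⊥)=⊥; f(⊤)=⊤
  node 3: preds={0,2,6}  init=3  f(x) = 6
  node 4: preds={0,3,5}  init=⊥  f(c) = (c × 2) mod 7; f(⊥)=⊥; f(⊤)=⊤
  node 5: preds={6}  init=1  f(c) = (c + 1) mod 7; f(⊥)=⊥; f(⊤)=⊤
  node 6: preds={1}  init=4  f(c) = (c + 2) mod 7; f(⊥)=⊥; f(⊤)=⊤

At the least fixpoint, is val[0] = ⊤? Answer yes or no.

Trace (15 dequeues):
  [1] u=0 | in ⊥ | out ⊥ | ==
  [2] u=1 | in 4 | out 6 | prev ⊥ | push {}
  [3] u=2 | in ⊥ | out ⊥ | ==
  [4] u=3 | in 4 | out ⊤ | prev 3 | push {}
  [5] u=4 | in ⊤ | out ⊤ | prev ⊥ | push {0,1}
  [6] u=5 | in 4 | out ⊤ | prev 1 | push {4}
  [7] u=6 | in 6 | out ⊤ | prev 4 | push {3,5}
  [8] u=0 | in ⊤ | out ⊤ | prev ⊥ | push {2}
  [9] u=1 | in ⊤ | out ⊤ | prev 6 | push {6}
  [10] u=4 | in ⊤ | out ⊤ | ==
  [11] u=3 | in ⊤ | out ⊤ | ==
  [12] u=5 | in ⊤ | out ⊤ | ==
  [13] u=2 | in ⊤ | out ⊤ | prev ⊥ | push {3}
  [14] u=6 | in ⊤ | out ⊤ | ==
  [15] u=3 | in ⊤ | out ⊤ | ==

Converged values:
  [0] ⊤
  [1] ⊤
  [2] ⊤
  [3] ⊤
  [4] ⊤
  [5] ⊤
  [6] ⊤

yes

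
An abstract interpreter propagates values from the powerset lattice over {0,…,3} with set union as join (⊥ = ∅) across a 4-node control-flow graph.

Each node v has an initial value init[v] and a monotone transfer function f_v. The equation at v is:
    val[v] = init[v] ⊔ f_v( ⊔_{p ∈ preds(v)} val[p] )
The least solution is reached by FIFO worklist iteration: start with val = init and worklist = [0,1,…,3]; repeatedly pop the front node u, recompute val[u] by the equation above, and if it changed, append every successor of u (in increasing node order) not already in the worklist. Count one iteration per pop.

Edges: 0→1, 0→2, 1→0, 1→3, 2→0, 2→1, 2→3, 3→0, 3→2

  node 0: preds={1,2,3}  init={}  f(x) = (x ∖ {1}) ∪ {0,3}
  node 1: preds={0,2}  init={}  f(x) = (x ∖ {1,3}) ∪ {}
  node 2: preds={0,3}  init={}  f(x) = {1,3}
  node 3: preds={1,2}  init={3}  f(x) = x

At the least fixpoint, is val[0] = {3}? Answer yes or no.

Trace (7 dequeues):
  [1] u=0 | in {3} | out {0,3} | prev {} | push {}
  [2] u=1 | in {0,3} | out {0} | prev {} | push {0}
  [3] u=2 | in {0,3} | out {1,3} | prev {} | push {1}
  [4] u=3 | in {0,1,3} | out {0,1,3} | prev {3} | push {2}
  [5] u=0 | in {0,1,3} | out {0,3} | ==
  [6] u=1 | in {0,1,3} | out {0} | ==
  [7] u=2 | in {0,1,3} | out {1,3} | ==

Converged values:
  [0] {0,3}
  [1] {0}
  [2] {1,3}
  [3] {0,1,3}

no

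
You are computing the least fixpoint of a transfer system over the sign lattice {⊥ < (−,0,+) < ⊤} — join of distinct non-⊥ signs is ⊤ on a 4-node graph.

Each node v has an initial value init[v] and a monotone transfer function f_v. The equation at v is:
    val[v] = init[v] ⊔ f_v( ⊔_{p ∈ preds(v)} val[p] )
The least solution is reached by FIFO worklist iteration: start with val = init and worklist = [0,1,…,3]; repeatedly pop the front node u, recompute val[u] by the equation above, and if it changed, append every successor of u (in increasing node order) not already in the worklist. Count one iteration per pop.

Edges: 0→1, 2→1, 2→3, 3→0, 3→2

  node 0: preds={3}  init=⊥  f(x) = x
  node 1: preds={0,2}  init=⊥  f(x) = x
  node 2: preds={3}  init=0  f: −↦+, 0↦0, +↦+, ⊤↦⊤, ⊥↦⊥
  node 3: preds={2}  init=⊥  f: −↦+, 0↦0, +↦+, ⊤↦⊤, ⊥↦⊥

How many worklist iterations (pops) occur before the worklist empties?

Iteration log — 7 steps:
  step 1. node 0  ⊔preds=⊥  new=⊥  stable
  step 2. node 1  ⊔preds=0  new=0  old=⊥  +wl: 
  step 3. node 2  ⊔preds=⊥  new=0  stable
  step 4. node 3  ⊔preds=0  new=0  old=⊥  +wl: 0,2
  step 5. node 0  ⊔preds=0  new=0  old=⊥  +wl: 1
  step 6. node 2  ⊔preds=0  new=0  stable
  step 7. node 1  ⊔preds=0  new=0  stable

Least fixpoint reached:
  node 0: 0
  node 1: 0
  node 2: 0
  node 3: 0

7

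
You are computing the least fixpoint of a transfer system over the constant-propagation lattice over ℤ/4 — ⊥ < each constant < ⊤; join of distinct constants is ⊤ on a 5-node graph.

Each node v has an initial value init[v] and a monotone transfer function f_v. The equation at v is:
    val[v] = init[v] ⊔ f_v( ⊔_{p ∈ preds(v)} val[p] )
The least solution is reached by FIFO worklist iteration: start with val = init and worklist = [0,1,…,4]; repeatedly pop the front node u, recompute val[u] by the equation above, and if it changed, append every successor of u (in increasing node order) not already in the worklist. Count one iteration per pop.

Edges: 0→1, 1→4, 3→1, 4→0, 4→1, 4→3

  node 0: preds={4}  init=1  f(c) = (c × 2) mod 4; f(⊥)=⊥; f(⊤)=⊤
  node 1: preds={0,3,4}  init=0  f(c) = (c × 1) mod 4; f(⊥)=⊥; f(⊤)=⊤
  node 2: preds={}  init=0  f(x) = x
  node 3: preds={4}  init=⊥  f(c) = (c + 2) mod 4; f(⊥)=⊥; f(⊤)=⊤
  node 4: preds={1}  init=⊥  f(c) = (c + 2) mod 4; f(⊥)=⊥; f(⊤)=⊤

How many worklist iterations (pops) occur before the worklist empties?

Iteration log — 9 steps:
  step 1. node 0  ⊔preds=⊥  new=1  stable
  step 2. node 1  ⊔preds=1  new=⊤  old=0  +wl: 
  step 3. node 2  ⊔preds=⊥  new=0  stable
  step 4. node 3  ⊔preds=⊥  new=⊥  stable
  step 5. node 4  ⊔preds=⊤  new=⊤  old=⊥  +wl: 0,1,3
  step 6. node 0  ⊔preds=⊤  new=⊤  old=1  +wl: 
  step 7. node 1  ⊔preds=⊤  new=⊤  stable
  step 8. node 3  ⊔preds=⊤  new=⊤  old=⊥  +wl: 1
  step 9. node 1  ⊔preds=⊤  new=⊤  stable

Least fixpoint reached:
  node 0: ⊤
  node 1: ⊤
  node 2: 0
  node 3: ⊤
  node 4: ⊤

9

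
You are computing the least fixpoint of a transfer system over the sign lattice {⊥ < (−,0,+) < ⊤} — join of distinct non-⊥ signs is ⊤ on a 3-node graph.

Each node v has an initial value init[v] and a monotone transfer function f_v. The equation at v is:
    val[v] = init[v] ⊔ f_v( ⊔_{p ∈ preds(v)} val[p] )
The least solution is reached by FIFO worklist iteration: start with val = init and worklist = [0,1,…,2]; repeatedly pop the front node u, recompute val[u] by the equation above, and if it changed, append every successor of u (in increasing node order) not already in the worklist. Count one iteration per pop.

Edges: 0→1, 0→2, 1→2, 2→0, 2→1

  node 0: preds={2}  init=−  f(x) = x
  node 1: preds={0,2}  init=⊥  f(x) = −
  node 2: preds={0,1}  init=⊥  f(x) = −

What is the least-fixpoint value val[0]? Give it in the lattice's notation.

Iteration log — 5 steps:
  step 1. node 0  ⊔preds=⊥  new=−  stable
  step 2. node 1  ⊔preds=−  new=−  old=⊥  +wl: 
  step 3. node 2  ⊔preds=−  new=−  old=⊥  +wl: 0,1
  step 4. node 0  ⊔preds=−  new=−  stable
  step 5. node 1  ⊔preds=−  new=−  stable

Least fixpoint reached:
  node 0: −
  node 1: −
  node 2: −

−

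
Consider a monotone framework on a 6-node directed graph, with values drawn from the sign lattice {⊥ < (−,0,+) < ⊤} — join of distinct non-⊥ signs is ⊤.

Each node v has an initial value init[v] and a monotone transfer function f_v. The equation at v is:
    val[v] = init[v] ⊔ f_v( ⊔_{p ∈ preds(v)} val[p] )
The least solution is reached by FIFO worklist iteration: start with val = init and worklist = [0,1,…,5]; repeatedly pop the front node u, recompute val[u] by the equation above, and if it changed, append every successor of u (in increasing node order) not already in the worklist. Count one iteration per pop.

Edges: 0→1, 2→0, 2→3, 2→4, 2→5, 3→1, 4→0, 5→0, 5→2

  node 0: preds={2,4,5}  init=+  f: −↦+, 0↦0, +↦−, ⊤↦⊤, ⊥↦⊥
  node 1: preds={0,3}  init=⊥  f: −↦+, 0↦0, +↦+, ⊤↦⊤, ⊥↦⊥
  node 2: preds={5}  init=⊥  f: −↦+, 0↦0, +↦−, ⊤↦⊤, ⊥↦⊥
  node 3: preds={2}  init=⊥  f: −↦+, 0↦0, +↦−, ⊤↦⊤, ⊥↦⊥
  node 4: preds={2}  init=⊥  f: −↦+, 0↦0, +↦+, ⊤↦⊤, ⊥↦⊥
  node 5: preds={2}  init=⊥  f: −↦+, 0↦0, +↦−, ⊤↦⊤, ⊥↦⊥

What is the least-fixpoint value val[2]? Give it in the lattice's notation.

Worklist (6 pops):
  #1 pop 0: in=⊥ → + (no change)
  #2 pop 1: in=+ → + (was ⊥); enqueue []
  #3 pop 2: in=⊥ → ⊥ (no change)
  #4 pop 3: in=⊥ → ⊥ (no change)
  #5 pop 4: in=⊥ → ⊥ (no change)
  #6 pop 5: in=⊥ → ⊥ (no change)

Fixpoint:
  val[0] = +
  val[1] = +
  val[2] = ⊥
  val[3] = ⊥
  val[4] = ⊥
  val[5] = ⊥

⊥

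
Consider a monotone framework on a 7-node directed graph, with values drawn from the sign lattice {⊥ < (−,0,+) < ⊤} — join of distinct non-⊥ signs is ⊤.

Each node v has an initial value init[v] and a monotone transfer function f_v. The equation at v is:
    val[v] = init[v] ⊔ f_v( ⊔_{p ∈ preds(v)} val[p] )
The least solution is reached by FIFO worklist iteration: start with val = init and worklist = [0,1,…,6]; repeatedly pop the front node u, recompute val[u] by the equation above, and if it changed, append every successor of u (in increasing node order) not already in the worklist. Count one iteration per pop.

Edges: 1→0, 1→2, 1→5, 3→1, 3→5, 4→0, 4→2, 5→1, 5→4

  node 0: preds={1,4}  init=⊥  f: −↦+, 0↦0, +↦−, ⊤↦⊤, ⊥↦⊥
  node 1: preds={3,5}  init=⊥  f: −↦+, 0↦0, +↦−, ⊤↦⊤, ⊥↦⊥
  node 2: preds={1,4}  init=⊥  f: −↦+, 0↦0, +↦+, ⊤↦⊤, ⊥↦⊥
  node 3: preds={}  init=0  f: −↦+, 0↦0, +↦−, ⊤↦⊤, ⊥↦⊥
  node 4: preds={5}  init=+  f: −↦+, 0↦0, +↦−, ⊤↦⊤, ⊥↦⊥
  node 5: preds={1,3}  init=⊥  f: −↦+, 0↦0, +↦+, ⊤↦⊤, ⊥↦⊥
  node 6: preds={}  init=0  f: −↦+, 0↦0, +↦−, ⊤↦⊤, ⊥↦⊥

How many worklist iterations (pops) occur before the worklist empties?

12

Worklist (12 pops):
  #1 pop 0: in=+ → − (was ⊥); enqueue []
  #2 pop 1: in=0 → 0 (was ⊥); enqueue [0]
  #3 pop 2: in=⊤ → ⊤ (was ⊥); enqueue []
  #4 pop 3: in=⊥ → 0 (no change)
  #5 pop 4: in=⊥ → + (no change)
  #6 pop 5: in=0 → 0 (was ⊥); enqueue [1,4]
  #7 pop 6: in=⊥ → 0 (no change)
  #8 pop 0: in=⊤ → ⊤ (was −); enqueue []
  #9 pop 1: in=0 → 0 (no change)
  #10 pop 4: in=0 → ⊤ (was +); enqueue [0,2]
  #11 pop 0: in=⊤ → ⊤ (no change)
  #12 pop 2: in=⊤ → ⊤ (no change)

Fixpoint:
  val[0] = ⊤
  val[1] = 0
  val[2] = ⊤
  val[3] = 0
  val[4] = ⊤
  val[5] = 0
  val[6] = 0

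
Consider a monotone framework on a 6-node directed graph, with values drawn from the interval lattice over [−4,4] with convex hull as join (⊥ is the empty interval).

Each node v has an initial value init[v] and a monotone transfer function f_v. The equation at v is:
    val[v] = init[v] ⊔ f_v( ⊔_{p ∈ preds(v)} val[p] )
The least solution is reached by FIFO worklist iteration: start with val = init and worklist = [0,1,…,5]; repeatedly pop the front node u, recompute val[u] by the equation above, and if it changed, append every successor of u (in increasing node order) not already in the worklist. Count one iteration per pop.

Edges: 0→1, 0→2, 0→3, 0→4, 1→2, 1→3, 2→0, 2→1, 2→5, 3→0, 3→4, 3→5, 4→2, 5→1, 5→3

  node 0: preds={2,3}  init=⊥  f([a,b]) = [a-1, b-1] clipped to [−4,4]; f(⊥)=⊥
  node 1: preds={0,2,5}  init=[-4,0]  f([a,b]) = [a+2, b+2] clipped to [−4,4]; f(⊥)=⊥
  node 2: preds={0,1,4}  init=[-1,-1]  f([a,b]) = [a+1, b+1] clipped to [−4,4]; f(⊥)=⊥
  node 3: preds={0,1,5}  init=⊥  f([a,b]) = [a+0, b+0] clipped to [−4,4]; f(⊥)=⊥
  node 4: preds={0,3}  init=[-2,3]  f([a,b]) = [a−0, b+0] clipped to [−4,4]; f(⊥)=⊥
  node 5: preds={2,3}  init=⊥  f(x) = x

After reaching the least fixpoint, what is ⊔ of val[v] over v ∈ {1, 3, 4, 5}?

Trace (14 dequeues):
  [1] u=0 | in [-1,-1] | out [-2,-2] | prev ⊥ | push {}
  [2] u=1 | in [-2,-1] | out [-4,1] | prev [-4,0] | push {}
  [3] u=2 | in [-4,3] | out [-3,4] | prev [-1,-1] | push {0,1}
  [4] u=3 | in [-4,1] | out [-4,1] | prev ⊥ | push {}
  [5] u=4 | in [-4,1] | out [-4,3] | prev [-2,3] | push {2}
  [6] u=5 | in [-4,4] | out [-4,4] | prev ⊥ | push {3}
  [7] u=0 | in [-4,4] | out [-4,3] | prev [-2,-2] | push {4}
  [8] u=1 | in [-4,4] | out [-4,4] | prev [-4,1] | push {}
  [9] u=2 | in [-4,4] | out [-3,4] | ==
  [10] u=3 | in [-4,4] | out [-4,4] | prev [-4,1] | push {0,5}
  [11] u=4 | in [-4,4] | out [-4,4] | prev [-4,3] | push {2}
  [12] u=0 | in [-4,4] | out [-4,3] | ==
  [13] u=5 | in [-4,4] | out [-4,4] | ==
  [14] u=2 | in [-4,4] | out [-3,4] | ==

Converged values:
  [0] [-4,3]
  [1] [-4,4]
  [2] [-3,4]
  [3] [-4,4]
  [4] [-4,4]
  [5] [-4,4]

[-4,4]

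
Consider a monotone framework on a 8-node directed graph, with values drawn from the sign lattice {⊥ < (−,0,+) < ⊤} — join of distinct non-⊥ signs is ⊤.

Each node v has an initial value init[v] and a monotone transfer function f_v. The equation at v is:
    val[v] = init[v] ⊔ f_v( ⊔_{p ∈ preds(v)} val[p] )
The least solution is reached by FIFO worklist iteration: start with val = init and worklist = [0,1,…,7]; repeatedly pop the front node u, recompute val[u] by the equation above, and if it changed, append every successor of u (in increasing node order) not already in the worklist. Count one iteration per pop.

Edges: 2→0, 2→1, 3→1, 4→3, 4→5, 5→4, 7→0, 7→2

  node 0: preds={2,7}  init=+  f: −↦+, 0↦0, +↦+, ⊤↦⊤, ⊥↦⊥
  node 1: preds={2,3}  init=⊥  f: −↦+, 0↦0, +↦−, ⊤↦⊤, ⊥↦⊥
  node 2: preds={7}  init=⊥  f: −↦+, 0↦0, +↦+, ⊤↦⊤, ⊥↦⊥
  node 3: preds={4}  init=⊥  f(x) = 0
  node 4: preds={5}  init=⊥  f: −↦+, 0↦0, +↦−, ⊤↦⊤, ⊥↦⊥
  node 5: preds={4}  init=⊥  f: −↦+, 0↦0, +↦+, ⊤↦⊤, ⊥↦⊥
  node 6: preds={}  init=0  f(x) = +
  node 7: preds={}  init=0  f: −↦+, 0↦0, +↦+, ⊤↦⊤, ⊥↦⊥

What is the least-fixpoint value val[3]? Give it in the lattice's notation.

0

Iteration log — 10 steps:
  step 1. node 0  ⊔preds=0  new=⊤  old=+  +wl: 
  step 2. node 1  ⊔preds=⊥  new=⊥  stable
  step 3. node 2  ⊔preds=0  new=0  old=⊥  +wl: 0,1
  step 4. node 3  ⊔preds=⊥  new=0  old=⊥  +wl: 
  step 5. node 4  ⊔preds=⊥  new=⊥  stable
  step 6. node 5  ⊔preds=⊥  new=⊥  stable
  step 7. node 6  ⊔preds=⊥  new=⊤  old=0  +wl: 
  step 8. node 7  ⊔preds=⊥  new=0  stable
  step 9. node 0  ⊔preds=0  new=⊤  stable
  step 10. node 1  ⊔preds=0  new=0  old=⊥  +wl: 

Least fixpoint reached:
  node 0: ⊤
  node 1: 0
  node 2: 0
  node 3: 0
  node 4: ⊥
  node 5: ⊥
  node 6: ⊤
  node 7: 0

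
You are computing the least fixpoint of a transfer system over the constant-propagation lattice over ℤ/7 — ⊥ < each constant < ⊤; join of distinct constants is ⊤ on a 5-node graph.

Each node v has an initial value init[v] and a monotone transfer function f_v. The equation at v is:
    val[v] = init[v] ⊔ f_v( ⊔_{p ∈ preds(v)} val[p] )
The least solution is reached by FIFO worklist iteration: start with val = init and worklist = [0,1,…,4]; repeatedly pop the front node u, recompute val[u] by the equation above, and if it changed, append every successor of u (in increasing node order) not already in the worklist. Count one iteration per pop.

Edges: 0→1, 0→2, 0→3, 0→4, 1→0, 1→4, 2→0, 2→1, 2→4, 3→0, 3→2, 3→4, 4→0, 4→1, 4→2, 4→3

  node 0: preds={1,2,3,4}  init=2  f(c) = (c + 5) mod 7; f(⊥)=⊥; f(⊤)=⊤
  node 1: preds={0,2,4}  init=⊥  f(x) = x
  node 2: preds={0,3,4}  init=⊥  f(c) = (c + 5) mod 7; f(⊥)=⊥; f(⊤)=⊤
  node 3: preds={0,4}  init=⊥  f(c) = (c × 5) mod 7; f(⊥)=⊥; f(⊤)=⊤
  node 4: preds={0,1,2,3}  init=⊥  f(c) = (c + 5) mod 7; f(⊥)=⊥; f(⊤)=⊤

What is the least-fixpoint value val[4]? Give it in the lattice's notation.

Iteration log — 13 steps:
  step 1. node 0  ⊔preds=⊥  new=2  stable
  step 2. node 1  ⊔preds=2  new=2  old=⊥  +wl: 0
  step 3. node 2  ⊔preds=2  new=0  old=⊥  +wl: 1
  step 4. node 3  ⊔preds=2  new=3  old=⊥  +wl: 2
  step 5. node 4  ⊔preds=⊤  new=⊤  old=⊥  +wl: 3
  step 6. node 0  ⊔preds=⊤  new=⊤  old=2  +wl: 4
  step 7. node 1  ⊔preds=⊤  new=⊤  old=2  +wl: 0
  step 8. node 2  ⊔preds=⊤  new=⊤  old=0  +wl: 1
  step 9. node 3  ⊔preds=⊤  new=⊤  old=3  +wl: 2
  step 10. node 4  ⊔preds=⊤  new=⊤  stable
  step 11. node 0  ⊔preds=⊤  new=⊤  stable
  step 12. node 1  ⊔preds=⊤  new=⊤  stable
  step 13. node 2  ⊔preds=⊤  new=⊤  stable

Least fixpoint reached:
  node 0: ⊤
  node 1: ⊤
  node 2: ⊤
  node 3: ⊤
  node 4: ⊤

⊤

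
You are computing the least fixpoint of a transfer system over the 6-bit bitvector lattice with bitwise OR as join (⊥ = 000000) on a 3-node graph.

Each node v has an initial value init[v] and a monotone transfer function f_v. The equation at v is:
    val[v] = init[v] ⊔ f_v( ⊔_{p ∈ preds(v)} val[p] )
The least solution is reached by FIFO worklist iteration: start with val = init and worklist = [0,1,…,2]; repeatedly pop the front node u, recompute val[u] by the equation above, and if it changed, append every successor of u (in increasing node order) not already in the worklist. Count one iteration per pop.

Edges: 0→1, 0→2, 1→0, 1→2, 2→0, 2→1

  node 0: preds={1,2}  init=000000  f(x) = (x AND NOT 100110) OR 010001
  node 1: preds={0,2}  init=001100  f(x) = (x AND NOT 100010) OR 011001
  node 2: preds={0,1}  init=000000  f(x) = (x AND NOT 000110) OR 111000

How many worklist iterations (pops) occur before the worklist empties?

Iteration log — 5 steps:
  step 1. node 0  ⊔preds=001100  new=011001  old=000000  +wl: 
  step 2. node 1  ⊔preds=011001  new=011101  old=001100  +wl: 0
  step 3. node 2  ⊔preds=011101  new=111001  old=000000  +wl: 1
  step 4. node 0  ⊔preds=111101  new=011001  stable
  step 5. node 1  ⊔preds=111001  new=011101  stable

Least fixpoint reached:
  node 0: 011001
  node 1: 011101
  node 2: 111001

5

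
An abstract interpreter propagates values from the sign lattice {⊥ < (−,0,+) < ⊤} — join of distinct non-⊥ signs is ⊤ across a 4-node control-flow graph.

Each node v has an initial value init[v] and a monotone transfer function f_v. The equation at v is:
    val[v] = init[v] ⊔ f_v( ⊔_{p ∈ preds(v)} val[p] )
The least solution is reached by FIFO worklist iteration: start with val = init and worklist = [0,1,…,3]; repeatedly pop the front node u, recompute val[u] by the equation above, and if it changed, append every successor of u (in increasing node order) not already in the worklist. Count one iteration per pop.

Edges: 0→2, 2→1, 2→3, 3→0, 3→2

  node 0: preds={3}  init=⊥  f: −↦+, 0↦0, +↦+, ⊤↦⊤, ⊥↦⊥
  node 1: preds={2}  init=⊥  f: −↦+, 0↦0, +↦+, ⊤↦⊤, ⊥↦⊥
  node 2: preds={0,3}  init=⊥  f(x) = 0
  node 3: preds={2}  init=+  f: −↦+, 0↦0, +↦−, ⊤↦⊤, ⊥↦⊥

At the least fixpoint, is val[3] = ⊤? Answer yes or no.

yes

Iteration log — 7 steps:
  step 1. node 0  ⊔preds=+  new=+  old=⊥  +wl: 
  step 2. node 1  ⊔preds=⊥  new=⊥  stable
  step 3. node 2  ⊔preds=+  new=0  old=⊥  +wl: 1
  step 4. node 3  ⊔preds=0  new=⊤  old=+  +wl: 0,2
  step 5. node 1  ⊔preds=0  new=0  old=⊥  +wl: 
  step 6. node 0  ⊔preds=⊤  new=⊤  old=+  +wl: 
  step 7. node 2  ⊔preds=⊤  new=0  stable

Least fixpoint reached:
  node 0: ⊤
  node 1: 0
  node 2: 0
  node 3: ⊤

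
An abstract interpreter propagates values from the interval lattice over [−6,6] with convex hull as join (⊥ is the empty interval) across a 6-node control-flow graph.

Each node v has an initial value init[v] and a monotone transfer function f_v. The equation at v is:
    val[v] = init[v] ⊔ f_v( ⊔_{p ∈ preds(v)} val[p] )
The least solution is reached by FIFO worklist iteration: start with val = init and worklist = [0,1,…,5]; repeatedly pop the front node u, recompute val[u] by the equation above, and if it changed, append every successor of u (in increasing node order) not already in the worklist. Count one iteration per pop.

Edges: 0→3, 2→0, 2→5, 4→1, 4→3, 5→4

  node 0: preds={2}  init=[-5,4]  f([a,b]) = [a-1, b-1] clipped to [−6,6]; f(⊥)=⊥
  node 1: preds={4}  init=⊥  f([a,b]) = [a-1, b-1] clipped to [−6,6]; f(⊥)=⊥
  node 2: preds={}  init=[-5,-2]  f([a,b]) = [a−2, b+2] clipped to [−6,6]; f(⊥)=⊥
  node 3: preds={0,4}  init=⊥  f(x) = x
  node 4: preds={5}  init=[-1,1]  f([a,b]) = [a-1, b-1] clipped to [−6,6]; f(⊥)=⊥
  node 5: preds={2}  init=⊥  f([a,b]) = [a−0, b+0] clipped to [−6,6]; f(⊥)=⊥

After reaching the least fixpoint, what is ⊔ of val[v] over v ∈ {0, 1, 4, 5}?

Trace (9 dequeues):
  [1] u=0 | in [-5,-2] | out [-6,4] | prev [-5,4] | push {}
  [2] u=1 | in [-1,1] | out [-2,0] | prev ⊥ | push {}
  [3] u=2 | in ⊥ | out [-5,-2] | ==
  [4] u=3 | in [-6,4] | out [-6,4] | prev ⊥ | push {}
  [5] u=4 | in ⊥ | out [-1,1] | ==
  [6] u=5 | in [-5,-2] | out [-5,-2] | prev ⊥ | push {4}
  [7] u=4 | in [-5,-2] | out [-6,1] | prev [-1,1] | push {1,3}
  [8] u=1 | in [-6,1] | out [-6,0] | prev [-2,0] | push {}
  [9] u=3 | in [-6,4] | out [-6,4] | ==

Converged values:
  [0] [-6,4]
  [1] [-6,0]
  [2] [-5,-2]
  [3] [-6,4]
  [4] [-6,1]
  [5] [-5,-2]

[-6,4]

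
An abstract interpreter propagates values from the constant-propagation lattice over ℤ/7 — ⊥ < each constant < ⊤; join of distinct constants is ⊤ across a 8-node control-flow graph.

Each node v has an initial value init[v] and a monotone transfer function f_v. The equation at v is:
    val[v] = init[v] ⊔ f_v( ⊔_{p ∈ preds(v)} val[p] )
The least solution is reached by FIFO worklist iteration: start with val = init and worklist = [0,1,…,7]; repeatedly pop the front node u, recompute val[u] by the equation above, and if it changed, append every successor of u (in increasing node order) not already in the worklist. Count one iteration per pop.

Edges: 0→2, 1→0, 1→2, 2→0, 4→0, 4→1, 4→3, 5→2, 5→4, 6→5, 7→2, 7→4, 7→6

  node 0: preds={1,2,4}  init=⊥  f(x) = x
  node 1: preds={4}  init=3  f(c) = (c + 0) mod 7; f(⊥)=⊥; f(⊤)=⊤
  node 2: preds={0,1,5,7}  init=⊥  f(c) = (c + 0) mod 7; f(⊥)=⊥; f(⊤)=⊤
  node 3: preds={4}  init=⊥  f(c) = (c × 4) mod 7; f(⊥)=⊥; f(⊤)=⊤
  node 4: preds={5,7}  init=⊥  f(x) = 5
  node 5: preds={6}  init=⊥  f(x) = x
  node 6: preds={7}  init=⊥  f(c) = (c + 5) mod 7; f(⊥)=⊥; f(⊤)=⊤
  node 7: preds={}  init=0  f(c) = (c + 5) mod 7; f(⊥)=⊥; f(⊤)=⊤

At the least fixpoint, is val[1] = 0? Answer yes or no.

Iteration log — 15 steps:
  step 1. node 0  ⊔preds=3  new=3  old=⊥  +wl: 
  step 2. node 1  ⊔preds=⊥  new=3  stable
  step 3. node 2  ⊔preds=⊤  new=⊤  old=⊥  +wl: 0
  step 4. node 3  ⊔preds=⊥  new=⊥  stable
  step 5. node 4  ⊔preds=0  new=5  old=⊥  +wl: 1,3
  step 6. node 5  ⊔preds=⊥  new=⊥  stable
  step 7. node 6  ⊔preds=0  new=5  old=⊥  +wl: 5
  step 8. node 7  ⊔preds=⊥  new=0  stable
  step 9. node 0  ⊔preds=⊤  new=⊤  old=3  +wl: 2
  step 10. node 1  ⊔preds=5  new=⊤  old=3  +wl: 0
  step 11. node 3  ⊔preds=5  new=6  old=⊥  +wl: 
  step 12. node 5  ⊔preds=5  new=5  old=⊥  +wl: 4
  step 13. node 2  ⊔preds=⊤  new=⊤  stable
  step 14. node 0  ⊔preds=⊤  new=⊤  stable
  step 15. node 4  ⊔preds=⊤  new=5  stable

Least fixpoint reached:
  node 0: ⊤
  node 1: ⊤
  node 2: ⊤
  node 3: 6
  node 4: 5
  node 5: 5
  node 6: 5
  node 7: 0

no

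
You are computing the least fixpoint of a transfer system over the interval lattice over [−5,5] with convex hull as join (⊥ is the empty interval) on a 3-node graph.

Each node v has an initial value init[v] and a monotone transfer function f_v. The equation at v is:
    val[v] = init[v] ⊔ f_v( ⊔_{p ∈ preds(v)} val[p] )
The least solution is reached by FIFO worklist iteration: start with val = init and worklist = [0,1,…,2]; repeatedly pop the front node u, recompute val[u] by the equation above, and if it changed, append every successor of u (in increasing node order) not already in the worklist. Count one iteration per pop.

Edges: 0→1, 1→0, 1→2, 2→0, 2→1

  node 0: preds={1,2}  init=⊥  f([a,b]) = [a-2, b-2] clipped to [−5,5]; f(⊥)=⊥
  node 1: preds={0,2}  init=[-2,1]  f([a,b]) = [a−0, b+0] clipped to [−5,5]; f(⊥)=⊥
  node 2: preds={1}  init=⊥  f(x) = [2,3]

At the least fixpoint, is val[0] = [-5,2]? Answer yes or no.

no

Worklist (7 pops):
  #1 pop 0: in=[-2,1] → [-4,-1] (was ⊥); enqueue []
  #2 pop 1: in=[-4,-1] → [-4,1] (was [-2,1]); enqueue [0]
  #3 pop 2: in=[-4,1] → [2,3] (was ⊥); enqueue [1]
  #4 pop 0: in=[-4,3] → [-5,1] (was [-4,-1]); enqueue []
  #5 pop 1: in=[-5,3] → [-5,3] (was [-4,1]); enqueue [0,2]
  #6 pop 0: in=[-5,3] → [-5,1] (no change)
  #7 pop 2: in=[-5,3] → [2,3] (no change)

Fixpoint:
  val[0] = [-5,1]
  val[1] = [-5,3]
  val[2] = [2,3]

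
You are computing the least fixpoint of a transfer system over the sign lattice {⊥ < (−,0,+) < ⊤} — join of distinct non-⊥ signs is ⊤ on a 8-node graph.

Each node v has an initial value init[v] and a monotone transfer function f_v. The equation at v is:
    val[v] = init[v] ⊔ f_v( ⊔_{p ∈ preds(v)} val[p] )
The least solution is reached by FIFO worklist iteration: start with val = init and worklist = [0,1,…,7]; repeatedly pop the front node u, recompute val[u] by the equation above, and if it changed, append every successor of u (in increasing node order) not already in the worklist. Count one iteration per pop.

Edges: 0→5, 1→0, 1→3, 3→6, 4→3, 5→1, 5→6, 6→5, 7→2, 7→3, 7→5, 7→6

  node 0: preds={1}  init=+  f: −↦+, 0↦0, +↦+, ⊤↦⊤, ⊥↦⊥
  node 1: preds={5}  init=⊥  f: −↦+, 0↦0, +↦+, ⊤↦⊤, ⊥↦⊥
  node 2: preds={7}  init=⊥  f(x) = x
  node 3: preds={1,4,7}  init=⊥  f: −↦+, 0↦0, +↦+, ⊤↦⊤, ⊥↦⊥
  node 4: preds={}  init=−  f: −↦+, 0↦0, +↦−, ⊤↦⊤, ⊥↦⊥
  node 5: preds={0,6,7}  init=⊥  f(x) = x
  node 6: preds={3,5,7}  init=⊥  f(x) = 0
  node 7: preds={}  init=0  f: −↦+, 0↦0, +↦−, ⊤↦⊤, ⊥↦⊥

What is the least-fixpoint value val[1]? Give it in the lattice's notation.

Worklist (13 pops):
  #1 pop 0: in=⊥ → + (no change)
  #2 pop 1: in=⊥ → ⊥ (no change)
  #3 pop 2: in=0 → 0 (was ⊥); enqueue []
  #4 pop 3: in=⊤ → ⊤ (was ⊥); enqueue []
  #5 pop 4: in=⊥ → − (no change)
  #6 pop 5: in=⊤ → ⊤ (was ⊥); enqueue [1]
  #7 pop 6: in=⊤ → 0 (was ⊥); enqueue [5]
  #8 pop 7: in=⊥ → 0 (no change)
  #9 pop 1: in=⊤ → ⊤ (was ⊥); enqueue [0,3]
  #10 pop 5: in=⊤ → ⊤ (no change)
  #11 pop 0: in=⊤ → ⊤ (was +); enqueue [5]
  #12 pop 3: in=⊤ → ⊤ (no change)
  #13 pop 5: in=⊤ → ⊤ (no change)

Fixpoint:
  val[0] = ⊤
  val[1] = ⊤
  val[2] = 0
  val[3] = ⊤
  val[4] = −
  val[5] = ⊤
  val[6] = 0
  val[7] = 0

⊤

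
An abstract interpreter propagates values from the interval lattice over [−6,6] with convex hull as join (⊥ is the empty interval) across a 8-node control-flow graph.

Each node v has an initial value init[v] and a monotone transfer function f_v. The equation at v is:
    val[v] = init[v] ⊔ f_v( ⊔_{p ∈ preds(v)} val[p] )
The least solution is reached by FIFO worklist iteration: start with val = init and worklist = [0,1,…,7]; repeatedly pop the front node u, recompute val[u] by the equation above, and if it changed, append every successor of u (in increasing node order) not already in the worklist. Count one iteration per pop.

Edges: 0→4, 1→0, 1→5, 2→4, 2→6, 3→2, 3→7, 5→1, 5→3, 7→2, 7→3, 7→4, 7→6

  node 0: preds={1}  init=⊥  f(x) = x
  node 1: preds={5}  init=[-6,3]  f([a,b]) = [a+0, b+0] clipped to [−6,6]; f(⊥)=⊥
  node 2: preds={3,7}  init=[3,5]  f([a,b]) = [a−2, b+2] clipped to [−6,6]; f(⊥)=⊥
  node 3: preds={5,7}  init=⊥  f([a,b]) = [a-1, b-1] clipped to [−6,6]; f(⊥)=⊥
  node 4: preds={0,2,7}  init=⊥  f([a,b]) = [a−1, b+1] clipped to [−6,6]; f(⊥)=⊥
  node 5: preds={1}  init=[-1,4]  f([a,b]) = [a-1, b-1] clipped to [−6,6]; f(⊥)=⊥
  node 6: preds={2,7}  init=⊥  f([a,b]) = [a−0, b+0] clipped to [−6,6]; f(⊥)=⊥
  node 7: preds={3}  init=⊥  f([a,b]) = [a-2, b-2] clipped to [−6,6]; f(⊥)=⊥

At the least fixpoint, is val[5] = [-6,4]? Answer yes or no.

Iteration log — 20 steps:
  step 1. node 0  ⊔preds=[-6,3]  new=[-6,3]  old=⊥  +wl: 
  step 2. node 1  ⊔preds=[-1,4]  new=[-6,4]  old=[-6,3]  +wl: 0
  step 3. node 2  ⊔preds=⊥  new=[3,5]  stable
  step 4. node 3  ⊔preds=[-1,4]  new=[-2,3]  old=⊥  +wl: 2
  step 5. node 4  ⊔preds=[-6,5]  new=[-6,6]  old=⊥  +wl: 
  step 6. node 5  ⊔preds=[-6,4]  new=[-6,4]  old=[-1,4]  +wl: 1,3
  step 7. node 6  ⊔preds=[3,5]  new=[3,5]  old=⊥  +wl: 
  step 8. node 7  ⊔preds=[-2,3]  new=[-4,1]  old=⊥  +wl: 4,6
  step 9. node 0  ⊔preds=[-6,4]  new=[-6,4]  old=[-6,3]  +wl: 
  step 10. node 2  ⊔preds=[-4,3]  new=[-6,5]  old=[3,5]  +wl: 
  step 11. node 1  ⊔preds=[-6,4]  new=[-6,4]  stable
  step 12. node 3  ⊔preds=[-6,4]  new=[-6,3]  old=[-2,3]  +wl: 2,7
  step 13. node 4  ⊔preds=[-6,5]  new=[-6,6]  stable
  step 14. node 6  ⊔preds=[-6,5]  new=[-6,5]  old=[3,5]  +wl: 
  step 15. node 2  ⊔preds=[-6,3]  new=[-6,5]  stable
  step 16. node 7  ⊔preds=[-6,3]  new=[-6,1]  old=[-4,1]  +wl: 2,3,4,6
  step 17. node 2  ⊔preds=[-6,3]  new=[-6,5]  stable
  step 18. node 3  ⊔preds=[-6,4]  new=[-6,3]  stable
  step 19. node 4  ⊔preds=[-6,5]  new=[-6,6]  stable
  step 20. node 6  ⊔preds=[-6,5]  new=[-6,5]  stable

Least fixpoint reached:
  node 0: [-6,4]
  node 1: [-6,4]
  node 2: [-6,5]
  node 3: [-6,3]
  node 4: [-6,6]
  node 5: [-6,4]
  node 6: [-6,5]
  node 7: [-6,1]

yes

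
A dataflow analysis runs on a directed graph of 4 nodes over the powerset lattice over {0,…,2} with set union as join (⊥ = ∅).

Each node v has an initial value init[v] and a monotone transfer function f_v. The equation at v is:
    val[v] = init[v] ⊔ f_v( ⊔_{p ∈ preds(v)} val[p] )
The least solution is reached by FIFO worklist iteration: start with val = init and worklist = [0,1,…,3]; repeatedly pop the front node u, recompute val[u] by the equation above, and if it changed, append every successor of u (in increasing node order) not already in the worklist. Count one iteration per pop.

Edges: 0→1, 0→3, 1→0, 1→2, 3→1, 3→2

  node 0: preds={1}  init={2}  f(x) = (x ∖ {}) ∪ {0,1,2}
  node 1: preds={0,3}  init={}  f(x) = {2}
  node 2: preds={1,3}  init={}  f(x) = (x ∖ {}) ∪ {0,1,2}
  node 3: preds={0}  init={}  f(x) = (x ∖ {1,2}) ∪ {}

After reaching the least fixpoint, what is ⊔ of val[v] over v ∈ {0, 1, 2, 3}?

Worklist (7 pops):
  #1 pop 0: in={} → {0,1,2} (was {2}); enqueue []
  #2 pop 1: in={0,1,2} → {2} (was {}); enqueue [0]
  #3 pop 2: in={2} → {0,1,2} (was {}); enqueue []
  #4 pop 3: in={0,1,2} → {0} (was {}); enqueue [1,2]
  #5 pop 0: in={2} → {0,1,2} (no change)
  #6 pop 1: in={0,1,2} → {2} (no change)
  #7 pop 2: in={0,2} → {0,1,2} (no change)

Fixpoint:
  val[0] = {0,1,2}
  val[1] = {2}
  val[2] = {0,1,2}
  val[3] = {0}

{0,1,2}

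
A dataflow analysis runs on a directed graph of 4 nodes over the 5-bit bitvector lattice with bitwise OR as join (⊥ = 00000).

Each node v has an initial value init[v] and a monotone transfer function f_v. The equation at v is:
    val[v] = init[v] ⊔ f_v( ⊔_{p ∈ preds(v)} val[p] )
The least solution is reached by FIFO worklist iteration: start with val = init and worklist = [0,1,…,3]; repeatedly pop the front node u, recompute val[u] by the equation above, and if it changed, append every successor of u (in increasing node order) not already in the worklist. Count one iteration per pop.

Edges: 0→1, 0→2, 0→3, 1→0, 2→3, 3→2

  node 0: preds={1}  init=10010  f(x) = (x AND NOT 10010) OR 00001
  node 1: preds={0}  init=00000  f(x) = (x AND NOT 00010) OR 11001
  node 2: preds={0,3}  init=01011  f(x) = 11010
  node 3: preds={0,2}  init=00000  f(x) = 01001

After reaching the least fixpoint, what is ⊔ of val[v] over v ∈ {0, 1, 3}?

Trace (8 dequeues):
  [1] u=0 | in 00000 | out 10011 | prev 10010 | push {}
  [2] u=1 | in 10011 | out 11001 | prev 00000 | push {0}
  [3] u=2 | in 10011 | out 11011 | prev 01011 | push {}
  [4] u=3 | in 11011 | out 01001 | prev 00000 | push {2}
  [5] u=0 | in 11001 | out 11011 | prev 10011 | push {1,3}
  [6] u=2 | in 11011 | out 11011 | ==
  [7] u=1 | in 11011 | out 11001 | ==
  [8] u=3 | in 11011 | out 01001 | ==

Converged values:
  [0] 11011
  [1] 11001
  [2] 11011
  [3] 01001

11011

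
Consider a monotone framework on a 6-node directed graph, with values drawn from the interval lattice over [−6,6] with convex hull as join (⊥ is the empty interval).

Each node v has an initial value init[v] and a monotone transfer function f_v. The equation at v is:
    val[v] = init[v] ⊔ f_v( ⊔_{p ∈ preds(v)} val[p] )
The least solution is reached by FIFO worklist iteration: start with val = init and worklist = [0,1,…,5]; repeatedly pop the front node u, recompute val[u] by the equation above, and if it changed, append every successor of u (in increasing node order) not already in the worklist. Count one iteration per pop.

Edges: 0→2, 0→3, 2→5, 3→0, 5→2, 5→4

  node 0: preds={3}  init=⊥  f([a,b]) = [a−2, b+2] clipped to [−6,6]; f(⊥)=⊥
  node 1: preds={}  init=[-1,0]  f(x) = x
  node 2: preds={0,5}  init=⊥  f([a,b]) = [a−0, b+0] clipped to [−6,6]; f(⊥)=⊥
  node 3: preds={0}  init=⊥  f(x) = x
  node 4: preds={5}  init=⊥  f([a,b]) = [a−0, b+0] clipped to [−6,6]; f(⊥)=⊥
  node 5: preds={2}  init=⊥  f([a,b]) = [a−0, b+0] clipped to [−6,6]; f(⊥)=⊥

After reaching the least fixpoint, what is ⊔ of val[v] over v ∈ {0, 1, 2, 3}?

[-1,0]

Trace (6 dequeues):
  [1] u=0 | in ⊥ | out ⊥ | ==
  [2] u=1 | in ⊥ | out [-1,0] | ==
  [3] u=2 | in ⊥ | out ⊥ | ==
  [4] u=3 | in ⊥ | out ⊥ | ==
  [5] u=4 | in ⊥ | out ⊥ | ==
  [6] u=5 | in ⊥ | out ⊥ | ==

Converged values:
  [0] ⊥
  [1] [-1,0]
  [2] ⊥
  [3] ⊥
  [4] ⊥
  [5] ⊥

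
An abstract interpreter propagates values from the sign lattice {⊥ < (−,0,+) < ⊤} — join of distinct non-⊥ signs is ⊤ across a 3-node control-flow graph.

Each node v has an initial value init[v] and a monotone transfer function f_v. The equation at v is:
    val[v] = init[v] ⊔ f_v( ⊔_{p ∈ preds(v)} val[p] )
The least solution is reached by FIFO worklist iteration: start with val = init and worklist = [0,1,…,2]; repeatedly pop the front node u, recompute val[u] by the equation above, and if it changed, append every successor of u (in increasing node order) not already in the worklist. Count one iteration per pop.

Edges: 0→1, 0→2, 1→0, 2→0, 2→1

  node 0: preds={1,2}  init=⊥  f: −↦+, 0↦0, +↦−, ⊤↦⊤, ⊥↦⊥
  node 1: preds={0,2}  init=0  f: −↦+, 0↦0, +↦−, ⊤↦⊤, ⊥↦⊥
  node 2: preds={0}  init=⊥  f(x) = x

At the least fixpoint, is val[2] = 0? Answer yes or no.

yes

Iteration log — 5 steps:
  step 1. node 0  ⊔preds=0  new=0  old=⊥  +wl: 
  step 2. node 1  ⊔preds=0  new=0  stable
  step 3. node 2  ⊔preds=0  new=0  old=⊥  +wl: 0,1
  step 4. node 0  ⊔preds=0  new=0  stable
  step 5. node 1  ⊔preds=0  new=0  stable

Least fixpoint reached:
  node 0: 0
  node 1: 0
  node 2: 0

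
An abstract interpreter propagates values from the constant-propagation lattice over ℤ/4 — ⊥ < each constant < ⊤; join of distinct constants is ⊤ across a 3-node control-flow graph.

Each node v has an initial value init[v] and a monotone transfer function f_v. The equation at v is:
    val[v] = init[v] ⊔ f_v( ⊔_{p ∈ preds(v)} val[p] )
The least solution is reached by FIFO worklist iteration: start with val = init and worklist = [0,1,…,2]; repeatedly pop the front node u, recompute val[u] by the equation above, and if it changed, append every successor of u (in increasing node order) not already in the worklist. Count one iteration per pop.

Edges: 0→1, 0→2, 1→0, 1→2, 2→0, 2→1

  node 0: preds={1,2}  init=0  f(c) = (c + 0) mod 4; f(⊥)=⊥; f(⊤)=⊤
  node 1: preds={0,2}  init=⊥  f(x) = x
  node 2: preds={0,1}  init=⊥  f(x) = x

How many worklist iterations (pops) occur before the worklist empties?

Worklist (5 pops):
  #1 pop 0: in=⊥ → 0 (no change)
  #2 pop 1: in=0 → 0 (was ⊥); enqueue [0]
  #3 pop 2: in=0 → 0 (was ⊥); enqueue [1]
  #4 pop 0: in=0 → 0 (no change)
  #5 pop 1: in=0 → 0 (no change)

Fixpoint:
  val[0] = 0
  val[1] = 0
  val[2] = 0

5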